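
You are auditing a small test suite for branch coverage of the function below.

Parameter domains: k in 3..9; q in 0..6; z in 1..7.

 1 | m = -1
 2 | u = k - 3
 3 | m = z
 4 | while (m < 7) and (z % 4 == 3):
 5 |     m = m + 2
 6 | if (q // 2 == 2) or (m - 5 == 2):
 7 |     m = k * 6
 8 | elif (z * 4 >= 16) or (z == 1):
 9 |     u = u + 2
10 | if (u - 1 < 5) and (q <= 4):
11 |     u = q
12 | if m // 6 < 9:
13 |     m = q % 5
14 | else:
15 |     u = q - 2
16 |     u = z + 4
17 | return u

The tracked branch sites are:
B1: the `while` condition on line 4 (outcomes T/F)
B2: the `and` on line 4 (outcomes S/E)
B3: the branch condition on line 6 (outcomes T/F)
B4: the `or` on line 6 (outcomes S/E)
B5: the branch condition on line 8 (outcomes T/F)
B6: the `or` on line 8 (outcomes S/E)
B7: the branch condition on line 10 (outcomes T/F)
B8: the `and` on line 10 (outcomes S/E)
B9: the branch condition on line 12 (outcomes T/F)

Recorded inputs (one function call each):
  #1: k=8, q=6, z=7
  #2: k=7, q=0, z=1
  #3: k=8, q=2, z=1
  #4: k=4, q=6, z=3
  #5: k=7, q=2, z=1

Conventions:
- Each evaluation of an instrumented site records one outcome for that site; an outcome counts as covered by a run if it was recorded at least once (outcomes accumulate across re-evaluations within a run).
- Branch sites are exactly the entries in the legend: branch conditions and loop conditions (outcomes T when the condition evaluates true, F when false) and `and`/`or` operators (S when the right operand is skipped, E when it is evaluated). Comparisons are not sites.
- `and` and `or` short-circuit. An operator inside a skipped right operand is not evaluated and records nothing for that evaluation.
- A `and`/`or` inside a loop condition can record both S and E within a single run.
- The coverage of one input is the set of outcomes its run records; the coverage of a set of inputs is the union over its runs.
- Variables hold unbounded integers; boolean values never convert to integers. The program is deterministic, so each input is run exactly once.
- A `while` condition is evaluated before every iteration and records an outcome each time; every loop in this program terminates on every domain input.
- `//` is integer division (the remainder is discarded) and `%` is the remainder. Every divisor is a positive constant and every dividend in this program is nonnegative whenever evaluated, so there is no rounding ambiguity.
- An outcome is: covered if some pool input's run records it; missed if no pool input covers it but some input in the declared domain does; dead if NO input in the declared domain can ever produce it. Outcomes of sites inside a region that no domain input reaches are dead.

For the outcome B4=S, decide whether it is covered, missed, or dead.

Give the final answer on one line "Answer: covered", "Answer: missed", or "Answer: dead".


no pool input records B4=S
but domain input (k=3, q=4, z=1) does record it -> reachable, so missed
Answer: missed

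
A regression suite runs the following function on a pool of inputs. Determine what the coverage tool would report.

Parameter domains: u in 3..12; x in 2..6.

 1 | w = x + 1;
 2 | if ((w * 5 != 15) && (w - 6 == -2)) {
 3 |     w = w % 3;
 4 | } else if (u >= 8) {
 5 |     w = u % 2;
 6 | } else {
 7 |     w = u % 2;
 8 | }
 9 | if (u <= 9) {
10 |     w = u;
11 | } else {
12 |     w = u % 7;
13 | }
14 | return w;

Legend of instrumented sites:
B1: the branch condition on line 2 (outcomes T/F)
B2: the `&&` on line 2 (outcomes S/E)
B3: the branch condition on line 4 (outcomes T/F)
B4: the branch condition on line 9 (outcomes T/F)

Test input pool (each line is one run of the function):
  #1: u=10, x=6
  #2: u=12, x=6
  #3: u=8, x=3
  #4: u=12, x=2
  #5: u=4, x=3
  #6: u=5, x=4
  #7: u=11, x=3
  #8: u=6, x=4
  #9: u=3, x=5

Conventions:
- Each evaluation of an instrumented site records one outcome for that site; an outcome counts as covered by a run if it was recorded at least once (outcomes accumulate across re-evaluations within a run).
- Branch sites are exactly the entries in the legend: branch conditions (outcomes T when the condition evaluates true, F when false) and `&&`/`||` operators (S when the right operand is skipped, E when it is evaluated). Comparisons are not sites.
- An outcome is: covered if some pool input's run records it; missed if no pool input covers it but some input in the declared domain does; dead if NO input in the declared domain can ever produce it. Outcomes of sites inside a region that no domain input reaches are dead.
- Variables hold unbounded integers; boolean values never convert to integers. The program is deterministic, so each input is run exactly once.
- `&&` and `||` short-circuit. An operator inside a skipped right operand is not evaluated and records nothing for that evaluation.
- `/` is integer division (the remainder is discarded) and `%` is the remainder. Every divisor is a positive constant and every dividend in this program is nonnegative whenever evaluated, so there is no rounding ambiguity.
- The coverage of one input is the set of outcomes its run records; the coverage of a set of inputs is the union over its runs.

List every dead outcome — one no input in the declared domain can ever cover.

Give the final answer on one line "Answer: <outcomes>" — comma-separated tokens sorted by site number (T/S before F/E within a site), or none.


checking every outcome against all 50 domain inputs:
  reachable outcomes have witnesses, e.g. B1=T (e.g. u=3, x=3), B1=F (e.g. u=3, x=2), B2=S (e.g. u=3, x=2), B2=E (e.g. u=3, x=3)
Answer: none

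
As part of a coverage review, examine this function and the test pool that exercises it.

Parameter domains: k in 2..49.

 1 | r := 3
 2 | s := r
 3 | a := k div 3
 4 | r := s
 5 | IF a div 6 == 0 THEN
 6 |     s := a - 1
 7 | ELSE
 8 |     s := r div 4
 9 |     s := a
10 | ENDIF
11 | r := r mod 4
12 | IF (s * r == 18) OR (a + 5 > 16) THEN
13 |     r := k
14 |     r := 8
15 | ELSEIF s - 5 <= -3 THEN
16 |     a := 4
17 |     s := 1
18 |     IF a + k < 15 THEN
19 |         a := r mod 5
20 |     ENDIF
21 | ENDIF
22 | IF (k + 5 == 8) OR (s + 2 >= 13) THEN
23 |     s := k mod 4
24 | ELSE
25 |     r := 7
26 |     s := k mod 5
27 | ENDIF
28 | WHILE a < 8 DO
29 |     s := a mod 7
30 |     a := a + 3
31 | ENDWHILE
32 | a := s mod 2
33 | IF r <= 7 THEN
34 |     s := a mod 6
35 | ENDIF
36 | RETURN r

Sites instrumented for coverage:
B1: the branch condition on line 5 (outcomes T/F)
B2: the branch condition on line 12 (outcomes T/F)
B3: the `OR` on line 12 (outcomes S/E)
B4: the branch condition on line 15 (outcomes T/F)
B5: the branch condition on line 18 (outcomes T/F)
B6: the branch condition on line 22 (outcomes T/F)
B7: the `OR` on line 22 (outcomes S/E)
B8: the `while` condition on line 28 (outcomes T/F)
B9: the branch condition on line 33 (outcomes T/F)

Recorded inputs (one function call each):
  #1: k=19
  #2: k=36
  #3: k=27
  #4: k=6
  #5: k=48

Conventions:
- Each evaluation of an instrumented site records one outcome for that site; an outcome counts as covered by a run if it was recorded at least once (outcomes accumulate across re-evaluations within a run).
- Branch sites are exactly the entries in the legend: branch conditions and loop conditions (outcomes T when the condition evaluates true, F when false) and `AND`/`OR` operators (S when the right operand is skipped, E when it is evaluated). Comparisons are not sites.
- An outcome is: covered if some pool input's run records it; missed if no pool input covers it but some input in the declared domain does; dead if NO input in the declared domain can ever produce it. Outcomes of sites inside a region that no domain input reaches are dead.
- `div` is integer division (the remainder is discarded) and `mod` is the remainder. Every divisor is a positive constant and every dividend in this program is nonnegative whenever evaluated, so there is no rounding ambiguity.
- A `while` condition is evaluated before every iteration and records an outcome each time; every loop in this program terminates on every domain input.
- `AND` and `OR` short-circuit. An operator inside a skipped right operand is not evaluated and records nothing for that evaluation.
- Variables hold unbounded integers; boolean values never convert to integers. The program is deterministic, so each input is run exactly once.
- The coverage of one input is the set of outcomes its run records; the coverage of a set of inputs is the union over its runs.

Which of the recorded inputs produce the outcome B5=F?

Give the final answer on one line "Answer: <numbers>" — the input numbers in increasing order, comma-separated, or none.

input #1 (k=19): does not produce B5=F
input #2 (k=36): does not produce B5=F
input #3 (k=27): does not produce B5=F
input #4 (k=6): does not produce B5=F
input #5 (k=48): does not produce B5=F

Answer: none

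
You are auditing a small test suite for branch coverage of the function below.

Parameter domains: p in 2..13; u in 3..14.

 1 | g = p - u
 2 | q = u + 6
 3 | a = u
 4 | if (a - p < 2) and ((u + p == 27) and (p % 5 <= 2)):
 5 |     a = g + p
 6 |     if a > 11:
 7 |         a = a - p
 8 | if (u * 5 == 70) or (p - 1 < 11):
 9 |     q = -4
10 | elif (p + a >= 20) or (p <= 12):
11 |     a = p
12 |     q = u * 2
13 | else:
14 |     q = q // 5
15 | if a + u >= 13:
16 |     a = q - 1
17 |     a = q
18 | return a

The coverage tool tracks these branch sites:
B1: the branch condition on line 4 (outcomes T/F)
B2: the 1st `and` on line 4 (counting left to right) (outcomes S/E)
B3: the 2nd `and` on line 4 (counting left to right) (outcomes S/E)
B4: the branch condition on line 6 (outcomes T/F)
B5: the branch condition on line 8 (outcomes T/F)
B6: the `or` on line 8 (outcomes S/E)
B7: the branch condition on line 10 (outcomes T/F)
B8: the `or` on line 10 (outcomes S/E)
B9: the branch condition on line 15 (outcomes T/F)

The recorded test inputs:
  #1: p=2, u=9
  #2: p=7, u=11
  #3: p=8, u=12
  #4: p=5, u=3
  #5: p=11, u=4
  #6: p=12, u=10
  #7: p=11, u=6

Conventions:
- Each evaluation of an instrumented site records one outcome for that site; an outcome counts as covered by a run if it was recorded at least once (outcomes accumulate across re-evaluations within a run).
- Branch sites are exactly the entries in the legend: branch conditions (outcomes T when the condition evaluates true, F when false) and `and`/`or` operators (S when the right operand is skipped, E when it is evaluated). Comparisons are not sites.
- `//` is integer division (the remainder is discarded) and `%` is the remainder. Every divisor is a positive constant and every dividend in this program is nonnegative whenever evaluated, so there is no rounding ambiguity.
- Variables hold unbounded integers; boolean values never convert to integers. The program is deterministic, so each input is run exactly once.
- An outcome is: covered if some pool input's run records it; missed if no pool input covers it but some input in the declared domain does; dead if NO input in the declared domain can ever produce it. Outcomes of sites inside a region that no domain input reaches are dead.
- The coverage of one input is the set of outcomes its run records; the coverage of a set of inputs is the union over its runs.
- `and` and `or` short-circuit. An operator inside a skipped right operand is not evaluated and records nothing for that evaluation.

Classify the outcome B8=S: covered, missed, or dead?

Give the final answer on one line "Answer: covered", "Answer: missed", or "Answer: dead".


B8=S is recorded by pool input(s) 6 -> covered
Answer: covered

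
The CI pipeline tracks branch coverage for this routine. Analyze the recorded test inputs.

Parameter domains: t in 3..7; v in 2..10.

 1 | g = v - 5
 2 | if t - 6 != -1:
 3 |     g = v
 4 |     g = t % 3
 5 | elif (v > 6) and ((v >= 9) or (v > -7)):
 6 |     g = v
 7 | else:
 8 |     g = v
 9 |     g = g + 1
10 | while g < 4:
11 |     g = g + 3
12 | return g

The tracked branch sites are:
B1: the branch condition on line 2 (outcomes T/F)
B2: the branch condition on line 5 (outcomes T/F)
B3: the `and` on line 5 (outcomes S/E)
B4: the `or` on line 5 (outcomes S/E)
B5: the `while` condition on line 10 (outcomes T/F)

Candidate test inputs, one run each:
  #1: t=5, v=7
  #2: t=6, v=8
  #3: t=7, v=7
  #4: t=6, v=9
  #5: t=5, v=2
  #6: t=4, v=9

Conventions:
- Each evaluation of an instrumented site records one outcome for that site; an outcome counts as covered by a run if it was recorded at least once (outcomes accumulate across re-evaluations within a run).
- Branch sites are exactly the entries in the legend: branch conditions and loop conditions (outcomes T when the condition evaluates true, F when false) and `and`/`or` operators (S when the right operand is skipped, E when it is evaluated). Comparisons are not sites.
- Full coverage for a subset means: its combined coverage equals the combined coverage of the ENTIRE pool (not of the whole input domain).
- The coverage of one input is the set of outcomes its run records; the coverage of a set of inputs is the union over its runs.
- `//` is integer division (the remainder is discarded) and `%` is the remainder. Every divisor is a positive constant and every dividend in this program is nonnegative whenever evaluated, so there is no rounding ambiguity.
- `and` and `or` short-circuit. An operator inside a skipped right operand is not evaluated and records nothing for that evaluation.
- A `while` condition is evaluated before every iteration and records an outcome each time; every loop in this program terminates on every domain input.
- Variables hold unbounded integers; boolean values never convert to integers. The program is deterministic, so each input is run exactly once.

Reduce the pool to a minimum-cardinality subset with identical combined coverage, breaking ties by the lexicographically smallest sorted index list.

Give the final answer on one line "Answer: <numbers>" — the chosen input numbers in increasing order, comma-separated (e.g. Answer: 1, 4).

input #1 (t=5, v=7): events B1->F, B3->E, B4->E, B2->T, B5->F; covers B1=F, B2=T, B3=E, B4=E, B5=F
input #2 (t=6, v=8): events B1->T, B5->T, B5->T, B5->F; covers B1=T, B5=T, B5=F
input #3 (t=7, v=7): events B1->T, B5->T, B5->F; covers B1=T, B5=T, B5=F
input #4 (t=6, v=9): events B1->T, B5->T, B5->T, B5->F; covers B1=T, B5=T, B5=F
input #5 (t=5, v=2): events B1->F, B3->S, B2->F, B5->T, B5->F; covers B1=F, B2=F, B3=S, B5=T, B5=F
input #6 (t=4, v=9): events B1->T, B5->T, B5->F; covers B1=T, B5=T, B5=F
pool-wide coverage (9 outcomes): B1=T, B1=F, B2=T, B2=F, B3=S, B3=E, B4=E, B5=T, B5=F
no size-1 subset reaches all 9 outcomes (best union: 5/9)
no size-2 subset reaches all 9 outcomes (best union: 8/9)
at size 3, {1, 2, 5} reaches all 9 outcomes; every lexicographically earlier size-3 subset fails

Answer: 1, 2, 5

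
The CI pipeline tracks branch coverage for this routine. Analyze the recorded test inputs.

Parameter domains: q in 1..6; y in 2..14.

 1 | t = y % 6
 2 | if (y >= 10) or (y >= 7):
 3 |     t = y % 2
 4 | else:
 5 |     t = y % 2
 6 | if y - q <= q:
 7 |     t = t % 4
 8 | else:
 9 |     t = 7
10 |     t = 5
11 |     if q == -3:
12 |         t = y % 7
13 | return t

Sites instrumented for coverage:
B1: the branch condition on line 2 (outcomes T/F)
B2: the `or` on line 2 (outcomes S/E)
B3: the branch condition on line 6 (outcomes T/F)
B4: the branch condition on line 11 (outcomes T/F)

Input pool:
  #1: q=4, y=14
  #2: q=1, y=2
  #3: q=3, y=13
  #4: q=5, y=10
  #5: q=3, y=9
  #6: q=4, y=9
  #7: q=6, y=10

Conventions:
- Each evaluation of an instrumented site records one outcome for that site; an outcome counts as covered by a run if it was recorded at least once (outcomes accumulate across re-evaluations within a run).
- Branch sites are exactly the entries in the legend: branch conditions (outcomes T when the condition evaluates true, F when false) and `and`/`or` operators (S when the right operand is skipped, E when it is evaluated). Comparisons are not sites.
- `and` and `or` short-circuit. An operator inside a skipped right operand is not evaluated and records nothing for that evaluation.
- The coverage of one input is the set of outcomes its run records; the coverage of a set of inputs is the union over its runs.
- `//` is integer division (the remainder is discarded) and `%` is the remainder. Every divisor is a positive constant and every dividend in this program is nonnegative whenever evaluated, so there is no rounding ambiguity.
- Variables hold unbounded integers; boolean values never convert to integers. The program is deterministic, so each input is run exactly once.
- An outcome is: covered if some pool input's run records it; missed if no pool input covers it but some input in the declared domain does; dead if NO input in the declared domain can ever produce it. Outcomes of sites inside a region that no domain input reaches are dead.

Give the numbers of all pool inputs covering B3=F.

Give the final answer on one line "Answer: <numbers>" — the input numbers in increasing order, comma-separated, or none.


input #1 (q=4, y=14): covers B3=F
input #2 (q=1, y=2): misses B3=F
input #3 (q=3, y=13): covers B3=F
input #4 (q=5, y=10): misses B3=F
input #5 (q=3, y=9): covers B3=F
input #6 (q=4, y=9): covers B3=F
input #7 (q=6, y=10): misses B3=F
Answer: 1, 3, 5, 6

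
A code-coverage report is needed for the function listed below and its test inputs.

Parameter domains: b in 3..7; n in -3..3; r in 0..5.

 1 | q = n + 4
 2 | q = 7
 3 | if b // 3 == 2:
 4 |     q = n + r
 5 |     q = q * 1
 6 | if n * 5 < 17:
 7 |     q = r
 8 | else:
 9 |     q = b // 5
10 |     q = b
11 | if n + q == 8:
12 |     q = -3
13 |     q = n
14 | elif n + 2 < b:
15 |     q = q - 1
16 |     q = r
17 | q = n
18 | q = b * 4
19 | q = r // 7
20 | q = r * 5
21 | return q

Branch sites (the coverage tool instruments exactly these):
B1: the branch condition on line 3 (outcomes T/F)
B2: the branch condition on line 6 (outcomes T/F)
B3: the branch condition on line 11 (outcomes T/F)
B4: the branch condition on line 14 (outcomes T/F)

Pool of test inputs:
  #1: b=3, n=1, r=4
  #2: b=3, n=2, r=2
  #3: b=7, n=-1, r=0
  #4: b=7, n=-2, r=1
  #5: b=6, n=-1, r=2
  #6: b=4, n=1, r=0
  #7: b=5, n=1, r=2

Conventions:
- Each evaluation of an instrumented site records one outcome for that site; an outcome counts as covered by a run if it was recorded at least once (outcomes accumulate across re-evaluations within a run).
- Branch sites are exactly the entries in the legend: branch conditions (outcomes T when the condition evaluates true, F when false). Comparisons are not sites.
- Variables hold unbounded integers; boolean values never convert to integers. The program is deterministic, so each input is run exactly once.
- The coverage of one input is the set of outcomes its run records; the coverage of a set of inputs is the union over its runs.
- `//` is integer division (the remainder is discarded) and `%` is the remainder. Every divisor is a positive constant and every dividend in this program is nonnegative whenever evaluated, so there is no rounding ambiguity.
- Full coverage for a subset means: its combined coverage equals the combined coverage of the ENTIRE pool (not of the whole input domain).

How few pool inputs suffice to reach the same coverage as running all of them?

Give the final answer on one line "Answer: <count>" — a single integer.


input #1 (b=3, n=1, r=4): events B1->F, B2->T, B3->F, B4->F; covers B1=F, B2=T, B3=F, B4=F
input #2 (b=3, n=2, r=2): events B1->F, B2->T, B3->F, B4->F; covers B1=F, B2=T, B3=F, B4=F
input #3 (b=7, n=-1, r=0): events B1->T, B2->T, B3->F, B4->T; covers B1=T, B2=T, B3=F, B4=T
input #4 (b=7, n=-2, r=1): events B1->T, B2->T, B3->F, B4->T; covers B1=T, B2=T, B3=F, B4=T
input #5 (b=6, n=-1, r=2): events B1->T, B2->T, B3->F, B4->T; covers B1=T, B2=T, B3=F, B4=T
input #6 (b=4, n=1, r=0): events B1->F, B2->T, B3->F, B4->T; covers B1=F, B2=T, B3=F, B4=T
input #7 (b=5, n=1, r=2): events B1->F, B2->T, B3->F, B4->T; covers B1=F, B2=T, B3=F, B4=T
pool-wide coverage (6 outcomes): B1=T, B1=F, B2=T, B3=F, B4=T, B4=F
checked all size-1 subsets: none covers 6 outcomes (max 4/6)
the canonical winner is {1, 3}: size 2, full 6-outcome coverage, earliest index list among size-2 covers
Answer: 2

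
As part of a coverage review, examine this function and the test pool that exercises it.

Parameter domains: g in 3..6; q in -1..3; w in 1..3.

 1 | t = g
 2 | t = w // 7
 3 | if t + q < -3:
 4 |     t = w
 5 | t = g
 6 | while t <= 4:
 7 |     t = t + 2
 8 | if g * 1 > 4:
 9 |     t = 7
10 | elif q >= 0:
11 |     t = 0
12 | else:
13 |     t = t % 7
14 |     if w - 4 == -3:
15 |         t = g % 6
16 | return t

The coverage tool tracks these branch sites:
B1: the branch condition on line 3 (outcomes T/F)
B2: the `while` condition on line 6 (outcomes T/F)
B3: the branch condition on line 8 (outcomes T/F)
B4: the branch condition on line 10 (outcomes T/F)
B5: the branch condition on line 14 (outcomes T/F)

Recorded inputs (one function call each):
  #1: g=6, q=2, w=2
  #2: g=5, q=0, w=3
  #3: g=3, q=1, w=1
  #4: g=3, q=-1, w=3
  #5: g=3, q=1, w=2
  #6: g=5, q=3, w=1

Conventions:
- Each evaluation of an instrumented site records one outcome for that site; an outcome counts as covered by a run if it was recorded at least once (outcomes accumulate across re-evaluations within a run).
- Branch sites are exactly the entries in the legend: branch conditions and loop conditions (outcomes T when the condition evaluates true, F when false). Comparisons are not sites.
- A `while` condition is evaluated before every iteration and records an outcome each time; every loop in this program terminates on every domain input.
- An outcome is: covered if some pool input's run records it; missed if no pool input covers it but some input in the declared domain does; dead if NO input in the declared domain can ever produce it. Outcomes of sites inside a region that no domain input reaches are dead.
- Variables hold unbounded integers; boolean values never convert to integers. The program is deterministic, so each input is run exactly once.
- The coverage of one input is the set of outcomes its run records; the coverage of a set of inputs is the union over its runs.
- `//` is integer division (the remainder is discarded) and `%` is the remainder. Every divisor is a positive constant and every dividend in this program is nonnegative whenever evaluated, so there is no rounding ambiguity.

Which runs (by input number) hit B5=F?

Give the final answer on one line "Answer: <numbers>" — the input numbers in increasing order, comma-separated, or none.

input #1 (g=6, q=2, w=2): does not produce B5=F
input #2 (g=5, q=0, w=3): does not produce B5=F
input #3 (g=3, q=1, w=1): does not produce B5=F
input #4 (g=3, q=-1, w=3): produces B5=F
input #5 (g=3, q=1, w=2): does not produce B5=F
input #6 (g=5, q=3, w=1): does not produce B5=F

Answer: 4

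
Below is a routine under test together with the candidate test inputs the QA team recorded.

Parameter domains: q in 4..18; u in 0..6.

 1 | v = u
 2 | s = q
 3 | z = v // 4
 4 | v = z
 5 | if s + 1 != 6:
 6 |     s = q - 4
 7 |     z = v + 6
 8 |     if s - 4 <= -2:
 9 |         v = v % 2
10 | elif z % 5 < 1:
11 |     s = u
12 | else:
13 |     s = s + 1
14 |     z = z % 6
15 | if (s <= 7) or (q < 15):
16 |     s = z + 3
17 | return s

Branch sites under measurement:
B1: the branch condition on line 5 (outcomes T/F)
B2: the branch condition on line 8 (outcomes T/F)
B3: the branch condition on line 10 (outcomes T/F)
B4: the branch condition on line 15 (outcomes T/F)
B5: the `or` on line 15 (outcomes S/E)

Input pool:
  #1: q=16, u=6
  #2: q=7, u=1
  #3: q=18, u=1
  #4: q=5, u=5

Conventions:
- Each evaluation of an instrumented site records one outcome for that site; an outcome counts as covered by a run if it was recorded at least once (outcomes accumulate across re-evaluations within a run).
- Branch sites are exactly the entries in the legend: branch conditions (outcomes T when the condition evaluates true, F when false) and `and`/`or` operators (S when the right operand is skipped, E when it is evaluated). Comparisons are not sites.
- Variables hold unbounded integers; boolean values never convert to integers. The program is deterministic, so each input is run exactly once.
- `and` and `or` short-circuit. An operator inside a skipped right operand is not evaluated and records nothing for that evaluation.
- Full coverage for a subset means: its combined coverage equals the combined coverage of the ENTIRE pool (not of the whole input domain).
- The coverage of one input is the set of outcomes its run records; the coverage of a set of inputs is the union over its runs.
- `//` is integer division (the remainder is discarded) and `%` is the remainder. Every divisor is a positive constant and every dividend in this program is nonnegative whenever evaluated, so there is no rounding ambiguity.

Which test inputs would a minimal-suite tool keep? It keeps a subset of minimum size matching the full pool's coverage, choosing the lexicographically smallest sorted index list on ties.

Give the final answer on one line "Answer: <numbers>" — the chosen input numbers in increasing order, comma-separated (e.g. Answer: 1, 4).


input #1, q=16, u=6: events B1->T, B2->F, B5->E, B4->F; outcomes B1=T, B2=F, B4=F, B5=E
input #2, q=7, u=1: events B1->T, B2->F, B5->S, B4->T; outcomes B1=T, B2=F, B4=T, B5=S
input #3, q=18, u=1: events B1->T, B2->F, B5->E, B4->F; outcomes B1=T, B2=F, B4=F, B5=E
input #4, q=5, u=5: events B1->F, B3->F, B5->S, B4->T; outcomes B1=F, B3=F, B4=T, B5=S
together the pool reaches 8 outcomes: B1=T, B1=F, B2=F, B3=F, B4=T, B4=F, B5=S, B5=E
checked all size-1 subsets: none covers 8 outcomes (max 4/8)
at size 2, {1, 4} reaches all 8 outcomes; every lexicographically earlier size-2 subset fails
Answer: 1, 4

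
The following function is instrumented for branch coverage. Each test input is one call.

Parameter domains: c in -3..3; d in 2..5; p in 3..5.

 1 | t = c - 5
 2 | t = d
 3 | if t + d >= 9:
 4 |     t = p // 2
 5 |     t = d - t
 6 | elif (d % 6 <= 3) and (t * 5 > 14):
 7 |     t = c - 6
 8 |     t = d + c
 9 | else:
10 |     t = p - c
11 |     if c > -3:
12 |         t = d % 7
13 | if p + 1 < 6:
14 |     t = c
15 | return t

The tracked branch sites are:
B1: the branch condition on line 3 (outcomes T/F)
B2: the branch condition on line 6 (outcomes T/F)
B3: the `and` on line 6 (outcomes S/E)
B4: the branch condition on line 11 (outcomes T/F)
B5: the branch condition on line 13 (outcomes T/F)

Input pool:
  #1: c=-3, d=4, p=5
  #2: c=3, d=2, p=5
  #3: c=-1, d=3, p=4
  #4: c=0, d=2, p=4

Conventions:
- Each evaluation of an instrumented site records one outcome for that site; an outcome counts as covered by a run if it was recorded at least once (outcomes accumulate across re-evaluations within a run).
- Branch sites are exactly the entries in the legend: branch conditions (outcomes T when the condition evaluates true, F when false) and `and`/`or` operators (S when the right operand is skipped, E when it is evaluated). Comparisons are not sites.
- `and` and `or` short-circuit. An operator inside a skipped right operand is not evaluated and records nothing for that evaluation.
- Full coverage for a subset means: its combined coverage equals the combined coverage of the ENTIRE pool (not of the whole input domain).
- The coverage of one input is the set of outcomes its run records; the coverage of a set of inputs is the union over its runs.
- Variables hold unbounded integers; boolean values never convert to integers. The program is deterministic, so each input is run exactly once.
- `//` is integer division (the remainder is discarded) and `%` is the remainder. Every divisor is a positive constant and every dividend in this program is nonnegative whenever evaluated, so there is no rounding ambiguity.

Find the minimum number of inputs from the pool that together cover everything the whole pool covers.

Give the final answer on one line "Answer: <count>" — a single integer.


input #1 (c=-3, d=4, p=5): events B1->F, B3->S, B2->F, B4->F, B5->F; covers B1=F, B2=F, B3=S, B4=F, B5=F
input #2 (c=3, d=2, p=5): events B1->F, B3->E, B2->F, B4->T, B5->F; covers B1=F, B2=F, B3=E, B4=T, B5=F
input #3 (c=-1, d=3, p=4): events B1->F, B3->E, B2->T, B5->T; covers B1=F, B2=T, B3=E, B5=T
input #4 (c=0, d=2, p=4): events B1->F, B3->E, B2->F, B4->T, B5->T; covers B1=F, B2=F, B3=E, B4=T, B5=T
together the pool reaches 9 outcomes: B1=F, B2=T, B2=F, B3=S, B3=E, B4=T, B4=F, B5=T, B5=F
every size-1 subset falls short of the 9 outcomes (best: 5/9)
every size-2 subset falls short of the 9 outcomes (best: 8/9)
size 3: inputs {1, 2, 3} cover all 9 outcomes, and no lexicographically smaller subset of this size does
Answer: 3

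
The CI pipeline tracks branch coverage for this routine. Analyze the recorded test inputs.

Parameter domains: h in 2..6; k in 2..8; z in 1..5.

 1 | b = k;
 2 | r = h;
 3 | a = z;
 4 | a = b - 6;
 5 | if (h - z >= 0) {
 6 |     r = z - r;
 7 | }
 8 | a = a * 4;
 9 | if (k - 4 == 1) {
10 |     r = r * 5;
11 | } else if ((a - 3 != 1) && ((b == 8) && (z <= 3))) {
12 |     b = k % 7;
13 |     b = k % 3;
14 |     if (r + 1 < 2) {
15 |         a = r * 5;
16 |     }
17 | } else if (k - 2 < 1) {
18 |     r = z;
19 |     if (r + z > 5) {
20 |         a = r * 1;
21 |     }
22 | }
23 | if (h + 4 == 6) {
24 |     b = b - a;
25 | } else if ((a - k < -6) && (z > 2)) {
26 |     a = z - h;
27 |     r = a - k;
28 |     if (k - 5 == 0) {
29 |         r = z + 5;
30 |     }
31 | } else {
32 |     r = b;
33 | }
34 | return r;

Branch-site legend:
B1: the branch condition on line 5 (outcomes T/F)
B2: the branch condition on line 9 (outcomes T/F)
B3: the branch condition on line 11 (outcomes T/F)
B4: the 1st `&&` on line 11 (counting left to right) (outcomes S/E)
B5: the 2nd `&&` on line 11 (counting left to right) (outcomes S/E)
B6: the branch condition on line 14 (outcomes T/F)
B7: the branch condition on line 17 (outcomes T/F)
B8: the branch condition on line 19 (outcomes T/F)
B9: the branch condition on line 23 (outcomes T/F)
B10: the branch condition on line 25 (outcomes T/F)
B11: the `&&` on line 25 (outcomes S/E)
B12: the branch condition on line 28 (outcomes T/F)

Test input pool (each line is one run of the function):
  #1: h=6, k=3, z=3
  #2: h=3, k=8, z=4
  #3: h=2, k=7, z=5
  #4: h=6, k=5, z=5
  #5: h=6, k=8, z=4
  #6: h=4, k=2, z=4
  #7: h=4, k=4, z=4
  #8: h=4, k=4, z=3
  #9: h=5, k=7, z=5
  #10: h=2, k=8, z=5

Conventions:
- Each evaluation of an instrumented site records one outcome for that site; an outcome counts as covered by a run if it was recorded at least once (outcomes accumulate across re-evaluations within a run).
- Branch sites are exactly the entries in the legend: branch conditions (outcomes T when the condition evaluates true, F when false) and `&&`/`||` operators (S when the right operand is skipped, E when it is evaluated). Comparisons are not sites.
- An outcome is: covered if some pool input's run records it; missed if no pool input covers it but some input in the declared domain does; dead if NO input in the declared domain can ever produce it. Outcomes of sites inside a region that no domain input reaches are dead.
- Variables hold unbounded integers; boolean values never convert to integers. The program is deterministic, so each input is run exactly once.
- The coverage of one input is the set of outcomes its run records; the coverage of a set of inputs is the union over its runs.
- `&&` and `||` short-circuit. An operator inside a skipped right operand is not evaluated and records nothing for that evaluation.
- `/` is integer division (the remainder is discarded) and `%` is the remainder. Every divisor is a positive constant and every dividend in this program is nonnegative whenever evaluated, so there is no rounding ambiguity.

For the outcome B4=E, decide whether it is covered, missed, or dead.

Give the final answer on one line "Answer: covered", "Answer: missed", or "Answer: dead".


B4=E is recorded by pool input(s) 1, 2, 5, 6, 7, 8, 10 -> covered
Answer: covered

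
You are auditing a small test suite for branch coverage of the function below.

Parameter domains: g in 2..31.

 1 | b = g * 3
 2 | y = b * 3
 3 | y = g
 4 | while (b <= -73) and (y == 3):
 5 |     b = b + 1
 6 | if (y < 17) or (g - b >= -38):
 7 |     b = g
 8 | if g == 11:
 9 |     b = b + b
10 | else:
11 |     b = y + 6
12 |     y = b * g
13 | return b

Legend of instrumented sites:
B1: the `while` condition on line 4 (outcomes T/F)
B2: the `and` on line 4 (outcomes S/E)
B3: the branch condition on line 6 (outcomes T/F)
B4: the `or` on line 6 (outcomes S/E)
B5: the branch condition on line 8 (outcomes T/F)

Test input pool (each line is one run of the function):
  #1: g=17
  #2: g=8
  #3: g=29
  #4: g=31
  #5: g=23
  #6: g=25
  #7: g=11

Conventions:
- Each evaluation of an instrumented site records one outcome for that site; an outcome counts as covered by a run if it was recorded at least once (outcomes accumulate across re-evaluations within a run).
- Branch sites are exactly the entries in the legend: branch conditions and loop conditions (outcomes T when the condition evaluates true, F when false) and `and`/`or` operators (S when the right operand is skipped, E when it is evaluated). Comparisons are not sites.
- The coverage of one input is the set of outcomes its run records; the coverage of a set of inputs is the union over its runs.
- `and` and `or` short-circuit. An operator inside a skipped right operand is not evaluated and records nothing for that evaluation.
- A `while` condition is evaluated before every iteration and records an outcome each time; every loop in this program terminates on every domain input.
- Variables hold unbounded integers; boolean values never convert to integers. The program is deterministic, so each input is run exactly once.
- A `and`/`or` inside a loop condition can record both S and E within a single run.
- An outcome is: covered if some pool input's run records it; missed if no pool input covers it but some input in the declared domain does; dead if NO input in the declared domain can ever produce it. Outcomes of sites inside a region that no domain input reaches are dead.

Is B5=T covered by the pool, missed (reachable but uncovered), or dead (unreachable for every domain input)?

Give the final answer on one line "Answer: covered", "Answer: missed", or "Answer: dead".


B5=T is recorded by pool input(s) 7 -> covered
Answer: covered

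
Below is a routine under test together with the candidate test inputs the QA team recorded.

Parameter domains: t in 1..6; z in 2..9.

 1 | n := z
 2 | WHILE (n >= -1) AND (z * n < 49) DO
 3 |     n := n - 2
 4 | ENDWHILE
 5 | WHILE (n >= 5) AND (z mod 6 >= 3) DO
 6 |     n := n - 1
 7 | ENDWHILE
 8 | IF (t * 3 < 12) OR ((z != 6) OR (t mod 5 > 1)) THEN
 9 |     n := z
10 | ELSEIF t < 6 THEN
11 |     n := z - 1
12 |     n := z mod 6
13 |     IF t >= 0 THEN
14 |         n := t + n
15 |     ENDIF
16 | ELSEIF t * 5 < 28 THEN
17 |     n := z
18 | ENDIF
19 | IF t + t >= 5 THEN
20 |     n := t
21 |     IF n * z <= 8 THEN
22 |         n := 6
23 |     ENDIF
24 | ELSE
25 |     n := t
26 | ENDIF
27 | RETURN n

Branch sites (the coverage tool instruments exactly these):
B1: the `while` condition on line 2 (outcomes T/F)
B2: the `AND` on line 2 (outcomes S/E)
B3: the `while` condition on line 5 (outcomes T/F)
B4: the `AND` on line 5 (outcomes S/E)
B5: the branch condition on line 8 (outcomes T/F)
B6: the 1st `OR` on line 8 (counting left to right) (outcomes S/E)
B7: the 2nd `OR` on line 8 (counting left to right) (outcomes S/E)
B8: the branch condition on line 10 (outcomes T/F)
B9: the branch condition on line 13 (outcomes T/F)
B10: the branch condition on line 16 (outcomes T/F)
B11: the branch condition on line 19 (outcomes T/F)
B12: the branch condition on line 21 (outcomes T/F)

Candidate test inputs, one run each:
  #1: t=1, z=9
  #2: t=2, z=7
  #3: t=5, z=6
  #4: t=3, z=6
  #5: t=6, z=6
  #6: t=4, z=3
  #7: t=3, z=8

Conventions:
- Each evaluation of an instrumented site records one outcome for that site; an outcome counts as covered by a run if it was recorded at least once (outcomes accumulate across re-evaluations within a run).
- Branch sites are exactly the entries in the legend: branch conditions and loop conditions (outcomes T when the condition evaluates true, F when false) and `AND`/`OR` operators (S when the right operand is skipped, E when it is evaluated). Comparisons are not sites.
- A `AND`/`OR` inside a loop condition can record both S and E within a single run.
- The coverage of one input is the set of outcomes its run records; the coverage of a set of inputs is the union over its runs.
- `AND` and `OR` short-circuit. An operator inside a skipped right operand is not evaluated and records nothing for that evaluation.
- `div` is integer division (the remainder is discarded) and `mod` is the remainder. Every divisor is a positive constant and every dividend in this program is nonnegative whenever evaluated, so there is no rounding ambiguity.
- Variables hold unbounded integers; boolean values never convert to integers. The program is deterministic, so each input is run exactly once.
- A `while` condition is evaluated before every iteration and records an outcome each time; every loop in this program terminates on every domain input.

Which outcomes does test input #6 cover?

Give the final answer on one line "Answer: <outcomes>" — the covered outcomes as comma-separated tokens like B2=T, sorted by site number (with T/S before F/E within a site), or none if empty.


Tracing the run of input #6 (t=4, z=3):
  B2->E, B1->T, B2->E, B1->T, B2->E, B1->T, B2->S, B1->F, B4->S, B3->F
  B6->E, B7->S, B5->T, B11->T, B12->F
collecting distinct outcomes: B1=T, B1=F, B2=S, B2=E, B3=F, B4=S, B5=T, B6=E, B7=S, B11=T, B12=F
Answer: B1=T, B1=F, B2=S, B2=E, B3=F, B4=S, B5=T, B6=E, B7=S, B11=T, B12=F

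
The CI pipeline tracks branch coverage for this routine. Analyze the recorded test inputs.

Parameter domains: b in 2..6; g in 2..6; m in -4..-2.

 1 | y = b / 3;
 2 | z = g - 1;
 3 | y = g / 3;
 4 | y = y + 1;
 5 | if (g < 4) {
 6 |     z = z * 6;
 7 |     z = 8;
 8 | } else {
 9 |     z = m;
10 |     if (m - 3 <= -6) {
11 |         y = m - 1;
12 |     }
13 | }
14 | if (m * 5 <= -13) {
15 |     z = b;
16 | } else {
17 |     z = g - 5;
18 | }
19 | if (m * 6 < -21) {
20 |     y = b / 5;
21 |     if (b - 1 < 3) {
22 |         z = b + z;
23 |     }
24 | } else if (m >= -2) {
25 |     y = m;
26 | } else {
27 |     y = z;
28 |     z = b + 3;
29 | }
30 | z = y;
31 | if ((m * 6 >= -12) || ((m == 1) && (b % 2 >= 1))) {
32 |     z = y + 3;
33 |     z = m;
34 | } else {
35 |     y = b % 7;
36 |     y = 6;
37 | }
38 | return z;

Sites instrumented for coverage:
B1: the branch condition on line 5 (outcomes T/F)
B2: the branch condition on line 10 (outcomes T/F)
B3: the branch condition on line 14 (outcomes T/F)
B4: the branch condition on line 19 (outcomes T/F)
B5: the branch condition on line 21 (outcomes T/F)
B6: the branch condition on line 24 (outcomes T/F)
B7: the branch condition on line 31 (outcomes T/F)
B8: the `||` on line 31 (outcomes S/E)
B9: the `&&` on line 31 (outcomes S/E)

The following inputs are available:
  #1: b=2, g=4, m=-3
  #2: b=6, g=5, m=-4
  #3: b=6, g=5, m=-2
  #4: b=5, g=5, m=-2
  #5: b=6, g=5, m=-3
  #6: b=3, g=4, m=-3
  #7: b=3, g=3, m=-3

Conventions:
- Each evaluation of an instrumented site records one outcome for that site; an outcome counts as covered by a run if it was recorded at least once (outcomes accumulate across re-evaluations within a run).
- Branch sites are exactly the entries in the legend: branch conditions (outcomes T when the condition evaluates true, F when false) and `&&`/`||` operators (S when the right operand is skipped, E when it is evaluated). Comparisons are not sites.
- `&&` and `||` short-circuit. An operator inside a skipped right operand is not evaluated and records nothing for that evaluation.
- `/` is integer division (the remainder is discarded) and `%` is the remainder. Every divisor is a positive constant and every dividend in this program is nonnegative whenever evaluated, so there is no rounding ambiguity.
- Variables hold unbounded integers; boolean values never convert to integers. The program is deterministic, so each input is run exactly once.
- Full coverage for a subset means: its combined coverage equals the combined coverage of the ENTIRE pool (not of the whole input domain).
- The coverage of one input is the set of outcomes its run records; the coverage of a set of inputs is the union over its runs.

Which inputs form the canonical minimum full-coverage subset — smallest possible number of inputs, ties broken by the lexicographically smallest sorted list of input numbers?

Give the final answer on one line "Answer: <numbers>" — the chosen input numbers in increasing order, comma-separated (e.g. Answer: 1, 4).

input #1 (b=2, g=4, m=-3): events B1->F, B2->T, B3->T, B4->F, B6->F, B8->E, B9->S, B7->F; covers B1=F, B2=T, B3=T, B4=F, B6=F, B7=F, B8=E, B9=S
input #2 (b=6, g=5, m=-4): events B1->F, B2->T, B3->T, B4->T, B5->F, B8->E, B9->S, B7->F; covers B1=F, B2=T, B3=T, B4=T, B5=F, B7=F, B8=E, B9=S
input #3 (b=6, g=5, m=-2): events B1->F, B2->F, B3->F, B4->F, B6->T, B8->S, B7->T; covers B1=F, B2=F, B3=F, B4=F, B6=T, B7=T, B8=S
input #4 (b=5, g=5, m=-2): events B1->F, B2->F, B3->F, B4->F, B6->T, B8->S, B7->T; covers B1=F, B2=F, B3=F, B4=F, B6=T, B7=T, B8=S
input #5 (b=6, g=5, m=-3): events B1->F, B2->T, B3->T, B4->F, B6->F, B8->E, B9->S, B7->F; covers B1=F, B2=T, B3=T, B4=F, B6=F, B7=F, B8=E, B9=S
input #6 (b=3, g=4, m=-3): events B1->F, B2->T, B3->T, B4->F, B6->F, B8->E, B9->S, B7->F; covers B1=F, B2=T, B3=T, B4=F, B6=F, B7=F, B8=E, B9=S
input #7 (b=3, g=3, m=-3): events B1->T, B3->T, B4->F, B6->F, B8->E, B9->S, B7->F; covers B1=T, B3=T, B4=F, B6=F, B7=F, B8=E, B9=S
pool-wide coverage (16 outcomes): B1=T, B1=F, B2=T, B2=F, B3=T, B3=F, B4=T, B4=F, B5=F, B6=T, B6=F, B7=T, B7=F, B8=S, B8=E, B9=S
every size-1 subset falls short of the 16 outcomes (best: 8/16)
every size-2 subset falls short of the 16 outcomes (best: 14/16)
the canonical winner is {2, 3, 7}: size 3, full 16-outcome coverage, earliest index list among size-3 covers

Answer: 2, 3, 7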